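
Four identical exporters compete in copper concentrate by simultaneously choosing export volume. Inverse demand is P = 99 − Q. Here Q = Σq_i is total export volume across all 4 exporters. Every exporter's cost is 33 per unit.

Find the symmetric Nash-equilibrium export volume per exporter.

13.2

A representative exporter's profit is π_i = q_i(99 − Q) − 33q_i, with Q = q_i + Σ_{j≠i} q_j.
First-order condition: 66 − 2q_i − Σ_{j≠i} q_j = 0.
In a symmetric equilibrium every exporter chooses the same q, so Σ_{j≠i} q_j = 3q. The condition becomes 66 − 5q = 0, giving q = 66/5 = 13.2.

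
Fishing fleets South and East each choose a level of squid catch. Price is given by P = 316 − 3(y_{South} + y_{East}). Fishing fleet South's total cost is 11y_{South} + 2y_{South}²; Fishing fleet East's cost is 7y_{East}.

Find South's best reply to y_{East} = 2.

Fishing fleet South's profit: π = y_{South}(316 − 3(y_{South} + y_{East})) − 11y_{South} − 2y_{South}².
∂π/∂y_{South} = 305 − 10y_{South} − 3y_{East} = 0, so y_{South} = 30.5 − 0.3y_{East}.
At y_{East} = 2: y_{South} = 30.5 − 0.3·2 = 29.9.

29.9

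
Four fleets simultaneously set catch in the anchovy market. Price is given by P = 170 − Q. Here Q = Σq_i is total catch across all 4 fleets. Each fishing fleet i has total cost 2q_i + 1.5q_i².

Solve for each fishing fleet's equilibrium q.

21

A representative fishing fleet's profit is π_i = q_i(170 − Q) − 2q_i − 1.5q_i², with Q = q_i + Σ_{j≠i} q_j.
First-order condition: 168 − 5q_i − Σ_{j≠i} q_j = 0.
Imposing symmetry (q_j = q for all j) turns Σ_{j≠i} q_j into 3q, so 168 = 8q and q = 21.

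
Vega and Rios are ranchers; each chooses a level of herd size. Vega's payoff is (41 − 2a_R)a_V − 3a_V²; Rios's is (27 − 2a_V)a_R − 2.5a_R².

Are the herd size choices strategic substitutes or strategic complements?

Expanding Vega's payoff: 41a_V − 2a_Ra_V − 3a_V².
∂π/∂a_V = 41 − 2a_R − 6a_V = 0, so a_V = 41/6 − (1/3)a_R.
The best-response slope da_V/da_R = −1/3 < 0: the reaction function is downward-sloping, so the choices are strategic substitutes.

strategic substitutes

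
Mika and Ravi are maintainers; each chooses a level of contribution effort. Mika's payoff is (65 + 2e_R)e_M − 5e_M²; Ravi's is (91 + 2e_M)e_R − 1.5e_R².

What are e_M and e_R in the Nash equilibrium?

14.5, 40

Expanding Mika's payoff: 65e_M + 2e_Re_M − 5e_M².
∂π/∂e_M = 65 + 2e_R − 10e_M = 0, so e_M = 6.5 + 0.2e_R.
Likewise for Ravi: e_R = 91/3 + (2/3)e_M.
Substituting the second reaction function into the first: e_M = 6.5 + 0.2(91/3 + (2/3)e_M), which gives (13/15)e_M = 377/30 ⇒ e_M = 14.5.
Then e_R = 91/3 + (2/3)·14.5 = 40.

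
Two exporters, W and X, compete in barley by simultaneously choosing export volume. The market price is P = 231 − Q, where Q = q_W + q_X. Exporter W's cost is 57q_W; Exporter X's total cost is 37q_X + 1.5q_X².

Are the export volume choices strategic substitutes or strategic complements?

Exporter W's profit: π = q_W(231 − (q_W + q_X)) − 57q_W.
∂π/∂q_W = 174 − 2q_W − q_X = 0, so q_W = 87 − 0.5q_X.
The best-response slope dq_W/dq_X = −0.5 < 0: the reaction function is downward-sloping, so the choices are strategic substitutes.

strategic substitutes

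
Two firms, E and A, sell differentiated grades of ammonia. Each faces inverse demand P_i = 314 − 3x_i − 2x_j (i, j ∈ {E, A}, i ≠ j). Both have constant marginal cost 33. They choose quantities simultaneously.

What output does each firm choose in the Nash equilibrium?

Firm E's profit: π = x_E(314 − 3x_E − 2x_A) − 33x_E.
∂π/∂x_E = 281 − 6x_E − 2x_A = 0 ⇒ x_E = 281/6 − (1/3)x_A.
By symmetry x_A = x_E; substituting into the reaction function, (4/3)x_E = 281/6 and x_E = 35.125.

35.125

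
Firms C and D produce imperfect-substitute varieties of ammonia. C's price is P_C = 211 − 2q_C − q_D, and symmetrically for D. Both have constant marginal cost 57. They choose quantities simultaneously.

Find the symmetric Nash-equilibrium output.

30.8

Firm C's profit: π = q_C(211 − 2q_C − q_D) − 57q_C.
∂π/∂q_C = 154 − 4q_C − q_D = 0 ⇒ q_C = 38.5 − 0.25q_D.
By symmetry q_D = q_C; substituting into the reaction function, 1.25q_C = 38.5 and q_C = 30.8.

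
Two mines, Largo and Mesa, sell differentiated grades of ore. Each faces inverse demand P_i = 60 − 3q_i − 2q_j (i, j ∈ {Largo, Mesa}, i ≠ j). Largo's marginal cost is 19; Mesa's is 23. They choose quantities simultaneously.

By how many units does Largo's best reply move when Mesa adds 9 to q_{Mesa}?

Mine Largo's profit: π = q_{Largo}(60 − 3q_{Largo} − 2q_{Mesa}) − 19q_{Largo}.
∂π/∂q_{Largo} = 41 − 6q_{Largo} − 2q_{Mesa} = 0 ⇒ q_{Largo} = 41/6 − (1/3)q_{Mesa}.
The reaction-function slope is −1/3, so a 9-unit rise in q_{Mesa} moves q_{Largo} by −1/3 × 9 = −3. Largo's best response falls — the actions are strategic substitutes.

-3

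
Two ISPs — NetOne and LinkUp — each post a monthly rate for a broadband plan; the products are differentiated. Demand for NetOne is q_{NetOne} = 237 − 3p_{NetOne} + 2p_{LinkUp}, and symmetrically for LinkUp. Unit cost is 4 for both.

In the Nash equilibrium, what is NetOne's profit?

NetOne's profit: π = (p_{NetOne} − 4)(237 − 3p_{NetOne} + 2p_{LinkUp}).
∂π/∂p_{NetOne} = 249 − 6p_{NetOne} + 2p_{LinkUp} = 0 ⇒ p_{NetOne} = 41.5 + (1/3)p_{LinkUp}.
The game is symmetric, so in equilibrium p_{LinkUp} = p_{NetOne}: the reaction function gives (2/3)p_{NetOne} = 41.5, hence p_{NetOne} = 62.25.
q_{NetOne} = 237 − 3·62.25 + 2·62.25 = 174.75.
Profit = (62.25 − 4)·174.75 = 10179.1875.

10179.1875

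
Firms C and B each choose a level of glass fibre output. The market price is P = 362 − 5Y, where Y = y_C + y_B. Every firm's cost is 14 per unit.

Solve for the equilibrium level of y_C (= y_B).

Firm C's profit: π = y_C(362 − 5(y_C + y_B)) − 14y_C.
∂π/∂y_C = 348 − 10y_C − 5y_B = 0, so y_C = 34.8 − 0.5y_B.
By symmetry y_B = y_C; substituting into the reaction function, 1.5y_C = 34.8 and y_C = 23.2.

23.2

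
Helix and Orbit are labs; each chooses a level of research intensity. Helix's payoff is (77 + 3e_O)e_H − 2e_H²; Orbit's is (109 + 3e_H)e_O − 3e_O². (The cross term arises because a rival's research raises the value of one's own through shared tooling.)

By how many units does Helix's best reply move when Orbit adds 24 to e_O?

Expanding Helix's payoff: 77e_H + 3e_Oe_H − 2e_H².
∂π/∂e_H = 77 + 3e_O − 4e_H = 0, so e_H = 19.25 + 0.75e_O.
The reaction-function slope is 0.75, so a 24-unit rise in e_O moves e_H by 0.75 × 24 = 18. Helix's best response rises — the actions are strategic complements.

18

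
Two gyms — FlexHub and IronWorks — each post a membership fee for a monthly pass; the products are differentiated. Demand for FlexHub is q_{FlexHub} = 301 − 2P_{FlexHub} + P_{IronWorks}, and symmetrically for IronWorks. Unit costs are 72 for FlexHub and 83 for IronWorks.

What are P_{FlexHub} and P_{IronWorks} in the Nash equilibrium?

149.8, 154.2

FlexHub's profit: π = (P_{FlexHub} − 72)(301 − 2P_{FlexHub} + P_{IronWorks}).
∂π/∂P_{FlexHub} = 445 − 4P_{FlexHub} + P_{IronWorks} = 0 ⇒ P_{FlexHub} = 111.25 + 0.25P_{IronWorks}.
Similarly P_{IronWorks} = 116.75 + 0.25P_{FlexHub}.
Substituting the second reaction function into the first: P_{FlexHub} = 111.25 + 0.25(116.75 + 0.25P_{FlexHub}), which gives 0.9375P_{FlexHub} = 140.4375 ⇒ P_{FlexHub} = 149.8.
Then P_{IronWorks} = 116.75 + 0.25·149.8 = 154.2.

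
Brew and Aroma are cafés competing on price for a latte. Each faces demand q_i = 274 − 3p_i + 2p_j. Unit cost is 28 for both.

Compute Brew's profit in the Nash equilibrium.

Brew's profit: π = (p_{Brew} − 28)(274 − 3p_{Brew} + 2p_{Aroma}).
∂π/∂p_{Brew} = 358 − 6p_{Brew} + 2p_{Aroma} = 0 ⇒ p_{Brew} = 179/3 + (1/3)p_{Aroma}.
The game is symmetric, so in equilibrium p_{Aroma} = p_{Brew}: the reaction function gives (2/3)p_{Brew} = 179/3, hence p_{Brew} = 89.5.
q_{Brew} = 274 − 3·89.5 + 2·89.5 = 184.5.
Profit = (89.5 − 28)·184.5 = 11346.75.

11346.75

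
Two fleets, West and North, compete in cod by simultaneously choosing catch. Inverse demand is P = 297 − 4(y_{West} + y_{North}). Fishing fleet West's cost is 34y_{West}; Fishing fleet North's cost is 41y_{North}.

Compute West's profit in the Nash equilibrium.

Fishing fleet West's profit: π = y_{West}(297 − 4(y_{West} + y_{North})) − 34y_{West}.
∂π/∂y_{West} = 263 − 8y_{West} − 4y_{North} = 0, so y_{West} = 32.875 − 0.5y_{North}.
By the same steps for North: y_{North} = 32 − 0.5y_{West}.
Solving the two reaction functions simultaneously: (1 − (−0.5)(−0.5))y_{West} = 32.875 − 0.5·32, so 0.75y_{West} = 16.875 and y_{West} = 22.5.
Then y_{North} = 32 − 0.5·22.5 = 20.75.
Price P = 297 − 4·43.25 = 124.
West's profit: (124 − 34)·22.5 = 2025.

2025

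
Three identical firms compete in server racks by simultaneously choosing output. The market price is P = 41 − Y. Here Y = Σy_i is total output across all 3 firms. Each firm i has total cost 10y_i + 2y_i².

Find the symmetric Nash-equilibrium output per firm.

3.875

A representative firm's profit is π_i = y_i(41 − Y) − 10y_i − 2y_i², with Y = y_i + Σ_{j≠i} y_j.
First-order condition: 31 − 6y_i − Σ_{j≠i} y_j = 0.
With identical firms, set every y_j = y: then 31 − 6y − 2y = 0, i.e. y = 31/8 = 3.875.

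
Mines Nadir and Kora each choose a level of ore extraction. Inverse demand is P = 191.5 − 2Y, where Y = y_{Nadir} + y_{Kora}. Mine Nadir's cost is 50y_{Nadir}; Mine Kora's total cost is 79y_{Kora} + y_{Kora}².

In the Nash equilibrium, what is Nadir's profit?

1946.88

Mine Nadir's profit: π = y_{Nadir}(191.5 − 2(y_{Nadir} + y_{Kora})) − 50y_{Nadir}.
∂π/∂y_{Nadir} = 141.5 − 4y_{Nadir} − 2y_{Kora} = 0, so y_{Nadir} = 35.375 − 0.5y_{Kora}.
For Kora: ∂π/∂y_{Kora} = 112.5 − 6y_{Kora} − 2y_{Nadir} = 0 ⇒ y_{Kora} = 18.75 − (1/3)y_{Nadir}.
Plugging y_{Kora} into Nadir's best response: y_{Nadir} = 35.375 − 0.5(18.75 − (1/3)y_{Nadir}) ⇒ (5/6)y_{Nadir} = 26, so y_{Nadir} = 31.2.
Then y_{Kora} = 18.75 − (1/3)·31.2 = 8.35.
Price P = 191.5 − 2·39.55 = 112.4.
Nadir's profit: (112.4 − 50)·31.2 = 1946.88.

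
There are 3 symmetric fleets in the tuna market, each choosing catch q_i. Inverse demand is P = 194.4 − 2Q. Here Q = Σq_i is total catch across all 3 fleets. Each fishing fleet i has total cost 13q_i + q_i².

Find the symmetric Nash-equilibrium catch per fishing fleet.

18.14

A representative fishing fleet's profit is π_i = q_i(194.4 − 2Q) − 13q_i − q_i², with Q = q_i + Σ_{j≠i} q_j.
First-order condition: 181.4 − 6q_i − 2Σ_{j≠i} q_j = 0.
In a symmetric equilibrium every fishing fleet chooses the same q, so Σ_{j≠i} q_j = 2q. The condition becomes 181.4 − 10q = 0, giving q = 181.4/10 = 18.14.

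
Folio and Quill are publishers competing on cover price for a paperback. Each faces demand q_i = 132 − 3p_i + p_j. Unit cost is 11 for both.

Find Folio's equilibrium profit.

1452

Folio's profit: π = (p_{Folio} − 11)(132 − 3p_{Folio} + p_{Quill}).
∂π/∂p_{Folio} = 165 − 6p_{Folio} + p_{Quill} = 0 ⇒ p_{Folio} = 27.5 + (1/6)p_{Quill}.
By symmetry p_{Quill} = p_{Folio}; substituting into the reaction function, (5/6)p_{Folio} = 27.5 and p_{Folio} = 33.
q_{Folio} = 132 − 3·33 + 33 = 66.
Profit = (33 − 11)·66 = 1452.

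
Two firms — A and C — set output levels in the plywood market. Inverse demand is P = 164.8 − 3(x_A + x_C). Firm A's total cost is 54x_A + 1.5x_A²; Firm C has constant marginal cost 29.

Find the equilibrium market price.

Firm A's profit: π = x_A(164.8 − 3(x_A + x_C)) − 54x_A − 1.5x_A².
∂π/∂x_A = 110.8 − 9x_A − 3x_C = 0, so x_A = 554/45 − (1/3)x_C.
For C: ∂π/∂x_C = 135.8 − 6x_C − 3x_A = 0 ⇒ x_C = 679/30 − 0.5x_A.
Solving the two reaction functions simultaneously: (1 − (−1/3)(−0.5))x_A = 554/45 − (1/3)·(679/30), so (5/6)x_A = 143/30 and x_A = 5.72.
Then x_C = 679/30 − 0.5·5.72 = 1483/75.
Equilibrium price: P = 164.8 − 3·(1912/75) = 88.32.

88.32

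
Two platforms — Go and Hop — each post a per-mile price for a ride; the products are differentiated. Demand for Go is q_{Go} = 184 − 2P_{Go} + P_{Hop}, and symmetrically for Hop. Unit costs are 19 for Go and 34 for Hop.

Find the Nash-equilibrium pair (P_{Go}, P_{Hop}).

Go's profit: π = (P_{Go} − 19)(184 − 2P_{Go} + P_{Hop}).
∂π/∂P_{Go} = 222 − 4P_{Go} + P_{Hop} = 0 ⇒ P_{Go} = 55.5 + 0.25P_{Hop}.
Similarly P_{Hop} = 63 + 0.25P_{Go}.
Substituting the second reaction function into the first: P_{Go} = 55.5 + 0.25(63 + 0.25P_{Go}), which gives 0.9375P_{Go} = 71.25 ⇒ P_{Go} = 76.
Then P_{Hop} = 63 + 0.25·76 = 82.

76, 82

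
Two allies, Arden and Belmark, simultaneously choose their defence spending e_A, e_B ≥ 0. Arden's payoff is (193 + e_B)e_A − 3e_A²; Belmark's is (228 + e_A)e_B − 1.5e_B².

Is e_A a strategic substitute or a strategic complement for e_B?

strategic complements

Expanding Arden's payoff: 193e_A + e_Be_A − 3e_A².
∂π/∂e_A = 193 + e_B − 6e_A = 0, so e_A = 193/6 + (1/6)e_B.
The best-response slope de_A/de_B = 1/6 > 0: the reaction function is upward-sloping, so the choices are strategic complements.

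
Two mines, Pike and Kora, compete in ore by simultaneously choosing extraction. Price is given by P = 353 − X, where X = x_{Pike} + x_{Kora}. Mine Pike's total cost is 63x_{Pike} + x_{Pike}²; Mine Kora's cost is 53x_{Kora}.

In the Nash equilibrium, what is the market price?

183

Mine Pike's profit: π = x_{Pike}(353 − (x_{Pike} + x_{Kora})) − 63x_{Pike} − x_{Pike}².
∂π/∂x_{Pike} = 290 − 4x_{Pike} − x_{Kora} = 0, so x_{Pike} = 72.5 − 0.25x_{Kora}.
For Kora: ∂π/∂x_{Kora} = 300 − 2x_{Kora} − x_{Pike} = 0 ⇒ x_{Kora} = 150 − 0.5x_{Pike}.
Solving the two reaction functions simultaneously: (1 − (−0.25)(−0.5))x_{Pike} = 72.5 − 0.25·150, so 0.875x_{Pike} = 35 and x_{Pike} = 40.
Then x_{Kora} = 150 − 0.5·40 = 130.
Equilibrium price: P = 353 − 170 = 183.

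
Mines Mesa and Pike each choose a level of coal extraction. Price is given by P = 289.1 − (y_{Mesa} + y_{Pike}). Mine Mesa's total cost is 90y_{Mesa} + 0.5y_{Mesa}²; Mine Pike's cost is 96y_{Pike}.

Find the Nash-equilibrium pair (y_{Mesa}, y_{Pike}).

Mine Mesa's profit: π = y_{Mesa}(289.1 − (y_{Mesa} + y_{Pike})) − 90y_{Mesa} − 0.5y_{Mesa}².
∂π/∂y_{Mesa} = 199.1 − 3y_{Mesa} − y_{Pike} = 0, so y_{Mesa} = 1991/30 − (1/3)y_{Pike}.
For Pike: ∂π/∂y_{Pike} = 193.1 − 2y_{Pike} − y_{Mesa} = 0 ⇒ y_{Pike} = 96.55 − 0.5y_{Mesa}.
Substituting the second reaction function into the first: y_{Mesa} = 1991/30 − (1/3)(96.55 − 0.5y_{Mesa}), which gives (5/6)y_{Mesa} = 2051/60 ⇒ y_{Mesa} = 41.02.
Then y_{Pike} = 96.55 − 0.5·41.02 = 76.04.

41.02, 76.04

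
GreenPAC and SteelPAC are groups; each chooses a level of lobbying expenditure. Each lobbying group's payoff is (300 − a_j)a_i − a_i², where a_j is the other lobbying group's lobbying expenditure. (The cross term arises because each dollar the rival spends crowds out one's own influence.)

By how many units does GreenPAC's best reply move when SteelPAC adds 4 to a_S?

GreenPAC's payoff is (300 − a_S)a_G − a_G².
∂π/∂a_G = 300 − a_S − 2a_G = 0, so a_G = 150 − 0.5a_S.
The reaction-function slope is −0.5, so a 4-unit rise in a_S moves a_G by −0.5 × 4 = −2. GreenPAC's best response falls — the actions are strategic substitutes.

-2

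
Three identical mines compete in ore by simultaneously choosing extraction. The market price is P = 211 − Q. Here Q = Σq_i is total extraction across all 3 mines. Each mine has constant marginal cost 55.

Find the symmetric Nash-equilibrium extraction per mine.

A representative mine's profit is π_i = q_i(211 − Q) − 55q_i, with Q = q_i + Σ_{j≠i} q_j.
First-order condition: 156 − 2q_i − Σ_{j≠i} q_j = 0.
Imposing symmetry (q_j = q for all j) turns Σ_{j≠i} q_j into 2q, so 156 = 4q and q = 39.

39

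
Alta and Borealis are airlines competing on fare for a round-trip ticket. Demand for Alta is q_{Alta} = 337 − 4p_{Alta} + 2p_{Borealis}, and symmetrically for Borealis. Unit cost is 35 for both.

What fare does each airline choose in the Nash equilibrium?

79.5

Alta's profit: π = (p_{Alta} − 35)(337 − 4p_{Alta} + 2p_{Borealis}).
∂π/∂p_{Alta} = 477 − 8p_{Alta} + 2p_{Borealis} = 0 ⇒ p_{Alta} = 59.625 + 0.25p_{Borealis}.
Setting p_{Alta} = p_{Borealis} in the reaction function: p_{Alta} = 59.625 + 0.25p_{Alta}, so p_{Alta} = 59.625 / 0.75 = 79.5.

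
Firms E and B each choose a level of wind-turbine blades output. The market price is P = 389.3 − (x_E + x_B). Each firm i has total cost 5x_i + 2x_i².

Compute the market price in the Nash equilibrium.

Firm E's profit: π = x_E(389.3 − (x_E + x_B)) − 5x_E − 2x_E².
∂π/∂x_E = 384.3 − 6x_E − x_B = 0, so x_E = 64.05 − (1/6)x_B.
Setting x_E = x_B in the reaction function: x_E = 64.05 − (1/6)x_E, so x_E = 64.05 / (7/6) = 54.9.
Equilibrium price: P = 389.3 − 109.8 = 279.5.

279.5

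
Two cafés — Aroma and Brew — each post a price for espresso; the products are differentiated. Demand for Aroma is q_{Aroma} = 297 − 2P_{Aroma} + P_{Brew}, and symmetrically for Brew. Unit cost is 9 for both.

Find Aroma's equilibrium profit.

Aroma's profit: π = (P_{Aroma} − 9)(297 − 2P_{Aroma} + P_{Brew}).
∂π/∂P_{Aroma} = 315 − 4P_{Aroma} + P_{Brew} = 0 ⇒ P_{Aroma} = 78.75 + 0.25P_{Brew}.
By symmetry P_{Brew} = P_{Aroma}; substituting into the reaction function, 0.75P_{Aroma} = 78.75 and P_{Aroma} = 105.
q_{Aroma} = 297 − 2·105 + 105 = 192.
Profit = (105 − 9)·192 = 18432.

18432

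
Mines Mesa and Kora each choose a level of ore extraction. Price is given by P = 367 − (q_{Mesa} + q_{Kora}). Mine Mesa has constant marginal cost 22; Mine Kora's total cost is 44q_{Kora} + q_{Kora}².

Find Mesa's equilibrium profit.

22801

Mine Mesa's profit: π = q_{Mesa}(367 − (q_{Mesa} + q_{Kora})) − 22q_{Mesa}.
∂π/∂q_{Mesa} = 345 − 2q_{Mesa} − q_{Kora} = 0, so q_{Mesa} = 172.5 − 0.5q_{Kora}.
For Kora: ∂π/∂q_{Kora} = 323 − 4q_{Kora} − q_{Mesa} = 0 ⇒ q_{Kora} = 80.75 − 0.25q_{Mesa}.
Substituting the second reaction function into the first: q_{Mesa} = 172.5 − 0.5(80.75 − 0.25q_{Mesa}), which gives 0.875q_{Mesa} = 132.125 ⇒ q_{Mesa} = 151.
Then q_{Kora} = 80.75 − 0.25·151 = 43.
Price P = 367 − 194 = 173.
Mesa's profit: (173 − 22)·151 = 22801.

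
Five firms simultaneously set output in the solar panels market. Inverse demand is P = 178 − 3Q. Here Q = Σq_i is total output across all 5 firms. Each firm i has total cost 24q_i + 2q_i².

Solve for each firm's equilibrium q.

7

A representative firm's profit is π_i = q_i(178 − 3Q) − 24q_i − 2q_i², with Q = q_i + Σ_{j≠i} q_j.
First-order condition: 154 − 10q_i − 3Σ_{j≠i} q_j = 0.
Imposing symmetry (q_j = q for all j) turns Σ_{j≠i} q_j into 4q, so 154 = 22q and q = 7.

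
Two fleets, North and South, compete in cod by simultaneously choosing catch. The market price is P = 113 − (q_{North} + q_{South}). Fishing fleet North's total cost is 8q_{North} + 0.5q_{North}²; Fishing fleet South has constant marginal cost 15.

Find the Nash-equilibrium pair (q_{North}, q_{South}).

22.4, 37.8

Fishing fleet North's profit: π = q_{North}(113 − (q_{North} + q_{South})) − 8q_{North} − 0.5q_{North}².
∂π/∂q_{North} = 105 − 3q_{North} − q_{South} = 0, so q_{North} = 35 − (1/3)q_{South}.
For South: ∂π/∂q_{South} = 98 − 2q_{South} − q_{North} = 0 ⇒ q_{South} = 49 − 0.5q_{North}.
Plugging q_{South} into North's best response: q_{North} = 35 − (1/3)(49 − 0.5q_{North}) ⇒ (5/6)q_{North} = 56/3, so q_{North} = 22.4.
Then q_{South} = 49 − 0.5·22.4 = 37.8.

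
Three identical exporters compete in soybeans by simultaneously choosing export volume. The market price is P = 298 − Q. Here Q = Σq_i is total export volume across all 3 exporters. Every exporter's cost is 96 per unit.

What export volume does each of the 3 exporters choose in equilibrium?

50.5

A representative exporter's profit is π_i = q_i(298 − Q) − 96q_i, with Q = q_i + Σ_{j≠i} q_j.
First-order condition: 202 − 2q_i − Σ_{j≠i} q_j = 0.
Imposing symmetry (q_j = q for all j) turns Σ_{j≠i} q_j into 2q, so 202 = 4q and q = 50.5.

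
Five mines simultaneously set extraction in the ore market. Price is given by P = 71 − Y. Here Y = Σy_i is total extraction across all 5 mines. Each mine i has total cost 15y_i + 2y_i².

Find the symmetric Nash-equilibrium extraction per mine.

A representative mine's profit is π_i = y_i(71 − Y) − 15y_i − 2y_i², with Y = y_i + Σ_{j≠i} y_j.
First-order condition: 56 − 6y_i − Σ_{j≠i} y_j = 0.
Imposing symmetry (y_j = y for all j) turns Σ_{j≠i} y_j into 4y, so 56 = 10y and y = 5.6.

5.6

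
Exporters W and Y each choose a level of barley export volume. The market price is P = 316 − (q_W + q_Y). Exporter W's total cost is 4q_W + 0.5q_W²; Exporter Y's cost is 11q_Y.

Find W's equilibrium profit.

6105.66

Exporter W's profit: π = q_W(316 − (q_W + q_Y)) − 4q_W − 0.5q_W².
∂π/∂q_W = 312 − 3q_W − q_Y = 0, so q_W = 104 − (1/3)q_Y.
For Y: ∂π/∂q_Y = 305 − 2q_Y − q_W = 0 ⇒ q_Y = 152.5 − 0.5q_W.
Solving the two reaction functions simultaneously: (1 − (−1/3)(−0.5))q_W = 104 − (1/3)·152.5, so (5/6)q_W = 319/6 and q_W = 63.8.
Then q_Y = 152.5 − 0.5·63.8 = 120.6.
Price P = 316 − 184.4 = 131.6.
W's profit: (131.6 − 4)·63.8 − 0.5(63.8)² = 6105.66.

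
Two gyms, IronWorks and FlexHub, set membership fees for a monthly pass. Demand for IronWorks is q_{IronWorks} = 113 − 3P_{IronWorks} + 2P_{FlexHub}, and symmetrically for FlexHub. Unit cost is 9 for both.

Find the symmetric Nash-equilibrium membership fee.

IronWorks's profit: π = (P_{IronWorks} − 9)(113 − 3P_{IronWorks} + 2P_{FlexHub}).
∂π/∂P_{IronWorks} = 140 − 6P_{IronWorks} + 2P_{FlexHub} = 0 ⇒ P_{IronWorks} = 70/3 + (1/3)P_{FlexHub}.
The game is symmetric, so in equilibrium P_{FlexHub} = P_{IronWorks}: the reaction function gives (2/3)P_{IronWorks} = 70/3, hence P_{IronWorks} = 35.

35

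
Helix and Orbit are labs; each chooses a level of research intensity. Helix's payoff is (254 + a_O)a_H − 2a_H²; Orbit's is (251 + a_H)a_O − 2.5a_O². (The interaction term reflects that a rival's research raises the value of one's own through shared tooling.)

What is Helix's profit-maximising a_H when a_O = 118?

Expanding Helix's payoff: 254a_H + a_Oa_H − 2a_H².
∂π/∂a_H = 254 + a_O − 4a_H = 0, so a_H = 63.5 + 0.25a_O.
At a_O = 118: a_H = 63.5 + 0.25·118 = 93.

93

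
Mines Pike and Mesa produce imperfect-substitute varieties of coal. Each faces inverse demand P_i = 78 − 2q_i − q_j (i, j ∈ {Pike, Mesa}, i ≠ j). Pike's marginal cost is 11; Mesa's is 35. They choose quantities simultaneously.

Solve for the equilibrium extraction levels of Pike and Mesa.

Mine Pike's profit: π = q_{Pike}(78 − 2q_{Pike} − q_{Mesa}) − 11q_{Pike}.
∂π/∂q_{Pike} = 67 − 4q_{Pike} − q_{Mesa} = 0 ⇒ q_{Pike} = 16.75 − 0.25q_{Mesa}.
Similarly q_{Mesa} = 10.75 − 0.25q_{Pike}.
Solving the two reaction functions simultaneously: (1 − (−0.25)(−0.25))q_{Pike} = 16.75 − 0.25·10.75, so 0.9375q_{Pike} = 14.0625 and q_{Pike} = 15.
Then q_{Mesa} = 10.75 − 0.25·15 = 7.

15, 7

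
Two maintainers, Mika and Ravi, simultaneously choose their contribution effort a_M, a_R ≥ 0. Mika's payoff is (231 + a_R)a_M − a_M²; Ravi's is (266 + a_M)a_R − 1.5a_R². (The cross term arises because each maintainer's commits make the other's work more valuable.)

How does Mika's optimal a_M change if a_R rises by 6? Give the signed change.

Expanding Mika's payoff: 231a_M + a_Ra_M − a_M².
∂π/∂a_M = 231 + a_R − 2a_M = 0, so a_M = 115.5 + 0.5a_R.
The reaction-function slope is 0.5, so a 6-unit rise in a_R moves a_M by 0.5 × 6 = 3. Mika's best response rises — the actions are strategic complements.

3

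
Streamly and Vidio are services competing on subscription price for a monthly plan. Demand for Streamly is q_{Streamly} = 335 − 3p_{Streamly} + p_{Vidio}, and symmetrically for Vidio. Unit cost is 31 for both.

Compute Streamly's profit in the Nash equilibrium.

8943.48

Streamly's profit: π = (p_{Streamly} − 31)(335 − 3p_{Streamly} + p_{Vidio}).
∂π/∂p_{Streamly} = 428 − 6p_{Streamly} + p_{Vidio} = 0 ⇒ p_{Streamly} = 214/3 + (1/6)p_{Vidio}.
Setting p_{Streamly} = p_{Vidio} in the reaction function: p_{Streamly} = 214/3 + (1/6)p_{Streamly}, so p_{Streamly} = (214/3) / (5/6) = 85.6.
q_{Streamly} = 335 − 3·85.6 + 85.6 = 163.8.
Profit = (85.6 − 31)·163.8 = 8943.48.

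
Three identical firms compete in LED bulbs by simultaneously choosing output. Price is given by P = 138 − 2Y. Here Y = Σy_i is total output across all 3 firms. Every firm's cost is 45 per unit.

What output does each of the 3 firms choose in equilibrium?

11.625

A representative firm's profit is π_i = y_i(138 − 2Y) − 45y_i, with Y = y_i + Σ_{j≠i} y_j.
First-order condition: 93 − 4y_i − 2Σ_{j≠i} y_j = 0.
Imposing symmetry (y_j = y for all j) turns Σ_{j≠i} y_j into 2y, so 93 = 8y and y = 11.625.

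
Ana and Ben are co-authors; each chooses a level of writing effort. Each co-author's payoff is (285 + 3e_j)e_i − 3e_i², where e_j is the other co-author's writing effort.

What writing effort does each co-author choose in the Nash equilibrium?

95

Ana's payoff is (285 + 3e_B)e_A − 3e_A².
∂π/∂e_A = 285 + 3e_B − 6e_A = 0, so e_A = 47.5 + 0.5e_B.
Setting e_A = e_B in the reaction function: e_A = 47.5 + 0.5e_A, so e_A = 47.5 / 0.5 = 95.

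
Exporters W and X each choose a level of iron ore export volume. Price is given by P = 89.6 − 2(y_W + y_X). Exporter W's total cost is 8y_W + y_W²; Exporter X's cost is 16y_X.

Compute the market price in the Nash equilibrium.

Exporter W's profit: π = y_W(89.6 − 2(y_W + y_X)) − 8y_W − y_W².
∂π/∂y_W = 81.6 − 6y_W − 2y_X = 0, so y_W = 13.6 − (1/3)y_X.
For X: ∂π/∂y_X = 73.6 − 4y_X − 2y_W = 0 ⇒ y_X = 18.4 − 0.5y_W.
Solving the two reaction functions simultaneously: (1 − (−1/3)(−0.5))y_W = 13.6 − (1/3)·18.4, so (5/6)y_W = 112/15 and y_W = 8.96.
Then y_X = 18.4 − 0.5·8.96 = 13.92.
Equilibrium price: P = 89.6 − 2·22.88 = 43.84.

43.84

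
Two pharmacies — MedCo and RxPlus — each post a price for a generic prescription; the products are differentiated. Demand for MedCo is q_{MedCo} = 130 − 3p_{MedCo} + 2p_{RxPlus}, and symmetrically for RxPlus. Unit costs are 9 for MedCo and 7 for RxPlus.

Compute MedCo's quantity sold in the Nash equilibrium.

MedCo's profit: π = (p_{MedCo} − 9)(130 − 3p_{MedCo} + 2p_{RxPlus}).
∂π/∂p_{MedCo} = 157 − 6p_{MedCo} + 2p_{RxPlus} = 0 ⇒ p_{MedCo} = 157/6 + (1/3)p_{RxPlus}.
Similarly p_{RxPlus} = 151/6 + (1/3)p_{MedCo}.
Solving the two reaction functions simultaneously: (1 − (1/3)(1/3))p_{MedCo} = 157/6 + (1/3)·(151/6), so (8/9)p_{MedCo} = 311/9 and p_{MedCo} = 38.875.
Then p_{RxPlus} = 151/6 + (1/3)·38.875 = 38.125.
q_{MedCo} = 130 − 3·38.875 + 2·38.125 = 89.625.

89.625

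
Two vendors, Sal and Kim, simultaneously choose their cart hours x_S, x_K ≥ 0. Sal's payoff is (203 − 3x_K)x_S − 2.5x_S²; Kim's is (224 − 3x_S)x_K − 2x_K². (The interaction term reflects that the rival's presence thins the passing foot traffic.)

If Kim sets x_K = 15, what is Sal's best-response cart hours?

Expanding Sal's payoff: 203x_S − 3x_Kx_S − 2.5x_S².
∂π/∂x_S = 203 − 3x_K − 5x_S = 0, so x_S = 40.6 − 0.6x_K.
At x_K = 15: x_S = 40.6 − 0.6·15 = 31.6.

31.6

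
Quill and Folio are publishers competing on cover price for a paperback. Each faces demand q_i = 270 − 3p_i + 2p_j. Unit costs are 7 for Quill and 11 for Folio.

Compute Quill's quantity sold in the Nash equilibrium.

199.5

Quill's profit: π = (p_{Quill} − 7)(270 − 3p_{Quill} + 2p_{Folio}).
∂π/∂p_{Quill} = 291 − 6p_{Quill} + 2p_{Folio} = 0 ⇒ p_{Quill} = 48.5 + (1/3)p_{Folio}.
Similarly p_{Folio} = 50.5 + (1/3)p_{Quill}.
Solving the two reaction functions simultaneously: (1 − (1/3)(1/3))p_{Quill} = 48.5 + (1/3)·50.5, so (8/9)p_{Quill} = 196/3 and p_{Quill} = 73.5.
Then p_{Folio} = 50.5 + (1/3)·73.5 = 75.
q_{Quill} = 270 − 3·73.5 + 2·75 = 199.5.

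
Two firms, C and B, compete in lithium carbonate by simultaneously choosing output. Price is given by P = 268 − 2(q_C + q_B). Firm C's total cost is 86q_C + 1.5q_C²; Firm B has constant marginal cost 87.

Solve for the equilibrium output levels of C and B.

Firm C's profit: π = q_C(268 − 2(q_C + q_B)) − 86q_C − 1.5q_C².
∂π/∂q_C = 182 − 7q_C − 2q_B = 0, so q_C = 26 − (2/7)q_B.
For B: ∂π/∂q_B = 181 − 4q_B − 2q_C = 0 ⇒ q_B = 45.25 − 0.5q_C.
Solving the two reaction functions simultaneously: (1 − (−2/7)(−0.5))q_C = 26 − (2/7)·45.25, so (6/7)q_C = 183/14 and q_C = 15.25.
Then q_B = 45.25 − 0.5·15.25 = 37.625.

15.25, 37.625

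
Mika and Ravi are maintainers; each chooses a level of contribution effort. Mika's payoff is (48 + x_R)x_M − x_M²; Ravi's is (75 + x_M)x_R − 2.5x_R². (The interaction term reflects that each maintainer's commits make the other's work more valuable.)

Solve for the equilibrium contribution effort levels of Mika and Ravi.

Expanding Mika's payoff: 48x_M + x_Rx_M − x_M².
∂π/∂x_M = 48 + x_R − 2x_M = 0, so x_M = 24 + 0.5x_R.
Likewise for Ravi: x_R = 15 + 0.2x_M.
Substituting the second reaction function into the first: x_M = 24 + 0.5(15 + 0.2x_M), which gives 0.9x_M = 31.5 ⇒ x_M = 35.
Then x_R = 15 + 0.2·35 = 22.

35, 22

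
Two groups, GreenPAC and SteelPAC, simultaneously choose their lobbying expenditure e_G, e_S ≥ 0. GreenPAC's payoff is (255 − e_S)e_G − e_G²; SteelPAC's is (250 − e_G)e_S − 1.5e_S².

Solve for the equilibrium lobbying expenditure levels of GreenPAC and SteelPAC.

103, 49

Expanding GreenPAC's payoff: 255e_G − e_Se_G − e_G².
∂π/∂e_G = 255 − e_S − 2e_G = 0, so e_G = 127.5 − 0.5e_S.
Likewise for SteelPAC: e_S = 250/3 − (1/3)e_G.
Substituting the second reaction function into the first: e_G = 127.5 − 0.5(250/3 − (1/3)e_G), which gives (5/6)e_G = 515/6 ⇒ e_G = 103.
Then e_S = 250/3 − (1/3)·103 = 49.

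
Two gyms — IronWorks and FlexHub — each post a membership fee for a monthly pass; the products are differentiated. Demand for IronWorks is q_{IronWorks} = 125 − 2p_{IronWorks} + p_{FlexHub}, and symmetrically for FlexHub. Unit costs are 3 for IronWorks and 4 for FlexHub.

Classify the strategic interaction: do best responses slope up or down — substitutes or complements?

strategic complements

IronWorks's profit: π = (p_{IronWorks} − 3)(125 − 2p_{IronWorks} + p_{FlexHub}).
∂π/∂p_{IronWorks} = 131 − 4p_{IronWorks} + p_{FlexHub} = 0 ⇒ p_{IronWorks} = 32.75 + 0.25p_{FlexHub}.
The best-response slope dp_{IronWorks}/dp_{FlexHub} = 0.25 > 0: the reaction function is upward-sloping, so the choices are strategic complements.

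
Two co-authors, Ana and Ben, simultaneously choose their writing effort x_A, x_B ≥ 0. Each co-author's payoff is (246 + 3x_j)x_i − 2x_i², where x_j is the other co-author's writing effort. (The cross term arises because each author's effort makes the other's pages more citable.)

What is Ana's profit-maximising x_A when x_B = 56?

Ana's payoff is (246 + 3x_B)x_A − 2x_A².
∂π/∂x_A = 246 + 3x_B − 4x_A = 0, so x_A = 61.5 + 0.75x_B.
At x_B = 56: x_A = 61.5 + 0.75·56 = 103.5.

103.5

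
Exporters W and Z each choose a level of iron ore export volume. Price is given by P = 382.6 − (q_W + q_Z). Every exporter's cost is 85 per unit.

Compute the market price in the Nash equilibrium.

Exporter W's profit: π = q_W(382.6 − (q_W + q_Z)) − 85q_W.
∂π/∂q_W = 297.6 − 2q_W − q_Z = 0, so q_W = 148.8 − 0.5q_Z.
By symmetry q_Z = q_W; substituting into the reaction function, 1.5q_W = 148.8 and q_W = 99.2.
Equilibrium price: P = 382.6 − 198.4 = 184.2.

184.2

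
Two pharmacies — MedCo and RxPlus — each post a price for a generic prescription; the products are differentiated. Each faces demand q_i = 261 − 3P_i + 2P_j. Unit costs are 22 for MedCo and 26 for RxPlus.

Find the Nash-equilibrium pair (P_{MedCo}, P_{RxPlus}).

82.5, 84

MedCo's profit: π = (P_{MedCo} − 22)(261 − 3P_{MedCo} + 2P_{RxPlus}).
∂π/∂P_{MedCo} = 327 − 6P_{MedCo} + 2P_{RxPlus} = 0 ⇒ P_{MedCo} = 54.5 + (1/3)P_{RxPlus}.
Similarly P_{RxPlus} = 56.5 + (1/3)P_{MedCo}.
Solving the two reaction functions simultaneously: (1 − (1/3)(1/3))P_{MedCo} = 54.5 + (1/3)·56.5, so (8/9)P_{MedCo} = 220/3 and P_{MedCo} = 82.5.
Then P_{RxPlus} = 56.5 + (1/3)·82.5 = 84.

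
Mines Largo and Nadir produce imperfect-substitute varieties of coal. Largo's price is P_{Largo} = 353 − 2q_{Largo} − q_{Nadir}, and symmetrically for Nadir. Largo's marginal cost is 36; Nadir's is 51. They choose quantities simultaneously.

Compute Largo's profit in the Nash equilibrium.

8294.72

Mine Largo's profit: π = q_{Largo}(353 − 2q_{Largo} − q_{Nadir}) − 36q_{Largo}.
∂π/∂q_{Largo} = 317 − 4q_{Largo} − q_{Nadir} = 0 ⇒ q_{Largo} = 79.25 − 0.25q_{Nadir}.
Similarly q_{Nadir} = 75.5 − 0.25q_{Largo}.
Solving the two reaction functions simultaneously: (1 − (−0.25)(−0.25))q_{Largo} = 79.25 − 0.25·75.5, so 0.9375q_{Largo} = 60.375 and q_{Largo} = 64.4.
Then q_{Nadir} = 75.5 − 0.25·64.4 = 59.4.
P_{Largo} = 353 − 2·64.4 − 59.4 = 164.8.
Profit = (164.8 − 36)·64.4 = 8294.72.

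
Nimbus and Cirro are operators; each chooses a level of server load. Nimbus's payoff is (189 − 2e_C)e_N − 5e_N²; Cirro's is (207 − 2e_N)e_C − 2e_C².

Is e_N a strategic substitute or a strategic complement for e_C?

strategic substitutes

Expanding Nimbus's payoff: 189e_N − 2e_Ce_N − 5e_N².
∂π/∂e_N = 189 − 2e_C − 10e_N = 0, so e_N = 18.9 − 0.2e_C.
The best-response slope de_N/de_C = −0.2 < 0: the reaction function is downward-sloping, so the choices are strategic substitutes.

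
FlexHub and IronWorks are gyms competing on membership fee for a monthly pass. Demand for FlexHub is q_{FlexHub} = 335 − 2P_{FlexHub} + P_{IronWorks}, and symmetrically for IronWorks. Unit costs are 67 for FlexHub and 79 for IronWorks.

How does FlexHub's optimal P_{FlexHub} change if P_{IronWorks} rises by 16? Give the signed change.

FlexHub's profit: π = (P_{FlexHub} − 67)(335 − 2P_{FlexHub} + P_{IronWorks}).
∂π/∂P_{FlexHub} = 469 − 4P_{FlexHub} + P_{IronWorks} = 0 ⇒ P_{FlexHub} = 117.25 + 0.25P_{IronWorks}.
The reaction-function slope is 0.25, so a 16-unit rise in P_{IronWorks} moves P_{FlexHub} by 0.25 × 16 = 4. FlexHub's best response rises — the actions are strategic complements.

4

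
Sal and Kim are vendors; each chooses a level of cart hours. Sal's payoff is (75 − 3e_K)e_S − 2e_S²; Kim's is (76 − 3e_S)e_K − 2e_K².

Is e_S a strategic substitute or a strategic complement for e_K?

Expanding Sal's payoff: 75e_S − 3e_Ke_S − 2e_S².
∂π/∂e_S = 75 − 3e_K − 4e_S = 0, so e_S = 18.75 − 0.75e_K.
The best-response slope de_S/de_K = −0.75 < 0: the reaction function is downward-sloping, so the choices are strategic substitutes.

strategic substitutes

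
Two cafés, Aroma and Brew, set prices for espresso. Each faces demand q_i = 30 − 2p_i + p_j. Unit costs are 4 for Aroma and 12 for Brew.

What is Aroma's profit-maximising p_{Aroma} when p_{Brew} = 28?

Aroma's profit: π = (p_{Aroma} − 4)(30 − 2p_{Aroma} + p_{Brew}).
∂π/∂p_{Aroma} = 38 − 4p_{Aroma} + p_{Brew} = 0 ⇒ p_{Aroma} = 9.5 + 0.25p_{Brew}.
At p_{Brew} = 28: p_{Aroma} = 9.5 + 0.25·28 = 16.5.

16.5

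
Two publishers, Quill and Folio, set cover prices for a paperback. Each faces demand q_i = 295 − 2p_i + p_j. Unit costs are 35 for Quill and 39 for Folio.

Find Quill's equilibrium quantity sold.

Quill's profit: π = (p_{Quill} − 35)(295 − 2p_{Quill} + p_{Folio}).
∂π/∂p_{Quill} = 365 − 4p_{Quill} + p_{Folio} = 0 ⇒ p_{Quill} = 91.25 + 0.25p_{Folio}.
Similarly p_{Folio} = 93.25 + 0.25p_{Quill}.
Solving the two reaction functions simultaneously: (1 − (0.25)(0.25))p_{Quill} = 91.25 + 0.25·93.25, so 0.9375p_{Quill} = 114.5625 and p_{Quill} = 122.2.
Then p_{Folio} = 93.25 + 0.25·122.2 = 123.8.
q_{Quill} = 295 − 2·122.2 + 123.8 = 174.4.

174.4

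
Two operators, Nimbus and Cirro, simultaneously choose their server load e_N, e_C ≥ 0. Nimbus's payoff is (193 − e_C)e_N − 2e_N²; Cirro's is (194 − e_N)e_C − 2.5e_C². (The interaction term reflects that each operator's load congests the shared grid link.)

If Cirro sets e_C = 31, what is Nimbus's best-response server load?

40.5

Expanding Nimbus's payoff: 193e_N − e_Ce_N − 2e_N².
∂π/∂e_N = 193 − e_C − 4e_N = 0, so e_N = 48.25 − 0.25e_C.
At e_C = 31: e_N = 48.25 − 0.25·31 = 40.5.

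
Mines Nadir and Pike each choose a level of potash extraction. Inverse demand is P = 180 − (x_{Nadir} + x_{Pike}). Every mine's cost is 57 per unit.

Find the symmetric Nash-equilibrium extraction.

41

Mine Nadir's profit: π = x_{Nadir}(180 − (x_{Nadir} + x_{Pike})) − 57x_{Nadir}.
∂π/∂x_{Nadir} = 123 − 2x_{Nadir} − x_{Pike} = 0, so x_{Nadir} = 61.5 − 0.5x_{Pike}.
By symmetry x_{Pike} = x_{Nadir}; substituting into the reaction function, 1.5x_{Nadir} = 61.5 and x_{Nadir} = 41.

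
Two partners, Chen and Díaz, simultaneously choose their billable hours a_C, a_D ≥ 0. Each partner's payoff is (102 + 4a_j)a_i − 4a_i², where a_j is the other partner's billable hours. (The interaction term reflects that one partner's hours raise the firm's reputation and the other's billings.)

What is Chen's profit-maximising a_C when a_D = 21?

Chen's payoff is (102 + 4a_D)a_C − 4a_C².
∂π/∂a_C = 102 + 4a_D − 8a_C = 0, so a_C = 12.75 + 0.5a_D.
At a_D = 21: a_C = 12.75 + 0.5·21 = 23.25.

23.25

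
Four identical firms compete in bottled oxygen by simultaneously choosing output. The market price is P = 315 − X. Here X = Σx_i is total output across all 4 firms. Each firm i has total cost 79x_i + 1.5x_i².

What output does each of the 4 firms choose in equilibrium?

29.5

A representative firm's profit is π_i = x_i(315 − X) − 79x_i − 1.5x_i², with X = x_i + Σ_{j≠i} x_j.
First-order condition: 236 − 5x_i − Σ_{j≠i} x_j = 0.
Imposing symmetry (x_j = x for all j) turns Σ_{j≠i} x_j into 3x, so 236 = 8x and x = 29.5.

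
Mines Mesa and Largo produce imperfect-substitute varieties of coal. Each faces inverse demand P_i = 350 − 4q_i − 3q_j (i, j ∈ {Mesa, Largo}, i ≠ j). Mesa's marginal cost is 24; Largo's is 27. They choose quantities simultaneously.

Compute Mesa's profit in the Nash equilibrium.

Mine Mesa's profit: π = q_{Mesa}(350 − 4q_{Mesa} − 3q_{Largo}) − 24q_{Mesa}.
∂π/∂q_{Mesa} = 326 − 8q_{Mesa} − 3q_{Largo} = 0 ⇒ q_{Mesa} = 40.75 − 0.375q_{Largo}.
Similarly q_{Largo} = 40.375 − 0.375q_{Mesa}.
Plugging q_{Largo} into Mesa's best response: q_{Mesa} = 40.75 − 0.375(40.375 − 0.375q_{Mesa}) ⇒ (55/64)q_{Mesa} = 1639/64, so q_{Mesa} = 29.8.
Then q_{Largo} = 40.375 − 0.375·29.8 = 29.2.
P_{Mesa} = 350 − 4·29.8 − 3·29.2 = 143.2.
Profit = (143.2 − 24)·29.8 = 3552.16.

3552.16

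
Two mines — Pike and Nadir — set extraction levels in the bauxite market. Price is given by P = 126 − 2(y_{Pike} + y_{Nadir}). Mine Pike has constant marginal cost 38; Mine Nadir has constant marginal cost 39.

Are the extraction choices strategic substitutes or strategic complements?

Mine Pike's profit: π = y_{Pike}(126 − 2(y_{Pike} + y_{Nadir})) − 38y_{Pike}.
∂π/∂y_{Pike} = 88 − 4y_{Pike} − 2y_{Nadir} = 0, so y_{Pike} = 22 − 0.5y_{Nadir}.
The best-response slope dy_{Pike}/dy_{Nadir} = −0.5 < 0: the reaction function is downward-sloping, so the choices are strategic substitutes.

strategic substitutes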